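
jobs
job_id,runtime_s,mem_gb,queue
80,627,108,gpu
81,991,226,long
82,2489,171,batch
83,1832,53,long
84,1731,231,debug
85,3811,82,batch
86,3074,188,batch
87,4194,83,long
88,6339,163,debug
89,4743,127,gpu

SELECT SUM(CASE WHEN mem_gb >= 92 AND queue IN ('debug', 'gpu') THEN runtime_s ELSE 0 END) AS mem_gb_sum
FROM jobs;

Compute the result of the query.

13440

job_id=80: ✓ → 627
job_id=81: ✗
job_id=82: ✗
job_id=83: ✗
job_id=84: ✓ → 1731
job_id=85: ✗
job_id=86: ✗
job_id=87: ✗
job_id=88: ✓ → 6339
job_id=89: ✓ → 4743
mem_gb_sum = 627 + 1731 + 6339 + 4743 = 13440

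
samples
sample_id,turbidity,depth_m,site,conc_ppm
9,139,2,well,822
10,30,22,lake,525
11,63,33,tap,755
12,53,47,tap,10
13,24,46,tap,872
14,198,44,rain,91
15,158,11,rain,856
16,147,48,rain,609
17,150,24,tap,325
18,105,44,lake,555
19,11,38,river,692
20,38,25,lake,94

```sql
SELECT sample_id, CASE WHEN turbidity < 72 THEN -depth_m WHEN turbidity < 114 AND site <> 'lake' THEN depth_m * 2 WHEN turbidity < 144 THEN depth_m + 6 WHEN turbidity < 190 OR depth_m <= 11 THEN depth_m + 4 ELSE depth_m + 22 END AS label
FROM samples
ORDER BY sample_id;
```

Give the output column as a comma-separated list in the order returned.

8, -22, -33, -47, -46, 66, 15, 52, 28, 50, -38, -25

sample_id=9: turbidity < 144 → 8
sample_id=10: turbidity < 72 → -22
sample_id=11: turbidity < 72 → -33
sample_id=12: turbidity < 72 → -47
sample_id=13: turbidity < 72 → -46
sample_id=14: ELSE → 66
sample_id=15: turbidity < 190 OR depth_m <= 11 → 15
sample_id=16: turbidity < 190 OR depth_m <= 11 → 52
sample_id=17: turbidity < 190 OR depth_m <= 11 → 28
sample_id=18: turbidity < 144 → 50
sample_id=19: turbidity < 72 → -38
sample_id=20: turbidity < 72 → -25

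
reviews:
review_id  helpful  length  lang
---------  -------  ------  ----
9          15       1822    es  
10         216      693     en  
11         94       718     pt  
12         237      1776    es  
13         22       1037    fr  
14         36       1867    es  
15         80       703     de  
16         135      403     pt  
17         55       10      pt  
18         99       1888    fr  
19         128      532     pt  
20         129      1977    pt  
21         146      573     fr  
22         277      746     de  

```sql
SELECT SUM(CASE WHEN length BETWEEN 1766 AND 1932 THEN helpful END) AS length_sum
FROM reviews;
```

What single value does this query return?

review_id=9: ✓ → 15
review_id=10: ✗
review_id=11: ✗
review_id=12: ✓ → 237
review_id=13: ✗
review_id=14: ✓ → 36
review_id=15: ✗
review_id=16: ✗
review_id=17: ✗
review_id=18: ✓ → 99
review_id=19: ✗
review_id=20: ✗
review_id=21: ✗
review_id=22: ✗
length_sum = 15 + 237 + 36 + 99 = 387

387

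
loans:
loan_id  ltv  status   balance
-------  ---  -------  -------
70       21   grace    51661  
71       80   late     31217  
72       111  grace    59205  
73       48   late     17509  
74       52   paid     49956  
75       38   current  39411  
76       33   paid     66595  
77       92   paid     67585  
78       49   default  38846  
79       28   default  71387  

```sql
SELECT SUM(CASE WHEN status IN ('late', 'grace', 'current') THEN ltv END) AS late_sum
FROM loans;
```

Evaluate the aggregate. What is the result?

loan_id=70: ✓ → 21
loan_id=71: ✓ → 80
loan_id=72: ✓ → 111
loan_id=73: ✓ → 48
loan_id=74: ✗
loan_id=75: ✓ → 38
loan_id=76: ✗
loan_id=77: ✗
loan_id=78: ✗
loan_id=79: ✗
late_sum = 21 + 80 + 111 + 48 + 38 = 298

298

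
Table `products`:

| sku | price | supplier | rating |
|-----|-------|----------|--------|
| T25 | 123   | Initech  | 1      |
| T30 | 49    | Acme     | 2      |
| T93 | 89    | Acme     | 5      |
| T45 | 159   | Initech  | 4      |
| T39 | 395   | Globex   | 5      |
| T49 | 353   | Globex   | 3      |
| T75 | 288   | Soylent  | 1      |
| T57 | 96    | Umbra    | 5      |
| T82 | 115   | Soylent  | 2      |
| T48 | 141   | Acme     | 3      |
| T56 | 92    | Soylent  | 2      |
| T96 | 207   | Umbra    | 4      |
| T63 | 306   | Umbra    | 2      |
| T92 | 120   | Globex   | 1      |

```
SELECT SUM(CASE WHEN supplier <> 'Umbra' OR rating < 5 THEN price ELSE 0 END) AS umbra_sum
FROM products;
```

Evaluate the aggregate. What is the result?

2437

sku=T25: ✓ → 123
sku=T30: ✓ → 49
sku=T93: ✓ → 89
sku=T45: ✓ → 159
sku=T39: ✓ → 395
sku=T49: ✓ → 353
sku=T75: ✓ → 288
sku=T57: ✗
sku=T82: ✓ → 115
sku=T48: ✓ → 141
sku=T56: ✓ → 92
sku=T96: ✓ → 207
sku=T63: ✓ → 306
sku=T92: ✓ → 120
umbra_sum = 123 + 49 + 89 + 159 + 395 + 353 + 288 + 115 + 141 + 92 + 207 + 306 + 120 = 2437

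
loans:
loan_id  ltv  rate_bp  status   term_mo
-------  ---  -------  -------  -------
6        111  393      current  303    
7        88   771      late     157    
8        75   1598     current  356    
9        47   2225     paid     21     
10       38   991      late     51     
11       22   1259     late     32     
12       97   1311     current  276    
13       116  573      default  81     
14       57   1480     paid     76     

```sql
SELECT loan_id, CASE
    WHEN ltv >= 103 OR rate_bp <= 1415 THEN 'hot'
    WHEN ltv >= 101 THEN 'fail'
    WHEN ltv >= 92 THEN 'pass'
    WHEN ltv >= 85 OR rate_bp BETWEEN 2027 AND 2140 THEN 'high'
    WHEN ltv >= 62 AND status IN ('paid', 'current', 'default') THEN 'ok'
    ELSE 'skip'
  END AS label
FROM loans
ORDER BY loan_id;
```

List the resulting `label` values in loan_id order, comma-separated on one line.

hot, hot, ok, skip, hot, hot, hot, hot, skip

loan_id=6: ltv >= 103 OR rate_bp <= 1415 → hot
loan_id=7: ltv >= 103 OR rate_bp <= 1415 → hot
loan_id=8: ltv >= 62 AND status IN ('paid', 'current', 'default') → ok
loan_id=9: ELSE → skip
loan_id=10: ltv >= 103 OR rate_bp <= 1415 → hot
loan_id=11: ltv >= 103 OR rate_bp <= 1415 → hot
loan_id=12: ltv >= 103 OR rate_bp <= 1415 → hot
loan_id=13: ltv >= 103 OR rate_bp <= 1415 → hot
loan_id=14: ELSE → skip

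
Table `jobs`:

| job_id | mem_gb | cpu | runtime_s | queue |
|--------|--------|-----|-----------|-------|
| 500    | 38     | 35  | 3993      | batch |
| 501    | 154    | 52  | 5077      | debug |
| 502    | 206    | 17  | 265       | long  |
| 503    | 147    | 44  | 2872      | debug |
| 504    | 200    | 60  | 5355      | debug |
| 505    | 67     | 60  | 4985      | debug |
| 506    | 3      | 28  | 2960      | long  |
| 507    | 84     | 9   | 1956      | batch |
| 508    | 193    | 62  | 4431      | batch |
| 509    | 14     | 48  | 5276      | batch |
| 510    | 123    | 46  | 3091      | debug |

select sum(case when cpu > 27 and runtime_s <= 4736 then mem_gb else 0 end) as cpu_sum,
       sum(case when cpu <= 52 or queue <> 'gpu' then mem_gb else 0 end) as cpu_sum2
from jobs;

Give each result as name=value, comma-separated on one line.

cpu_sum=504, cpu_sum2=1229

[cpu_sum: cpu > 27 and runtime_s <= 4736]
job_id=500: ✓ → 38
job_id=501: ✗
job_id=502: ✗
job_id=503: ✓ → 147
job_id=504: ✗
job_id=505: ✗
job_id=506: ✓ → 3
job_id=507: ✗
job_id=508: ✓ → 193
job_id=509: ✗
job_id=510: ✓ → 123
cpu_sum = 38 + 147 + 3 + 193 + 123 = 504
—
[cpu_sum2: cpu <= 52 or queue <> 'gpu']
job_id=500: ✓ → 38
job_id=501: ✓ → 154
job_id=502: ✓ → 206
job_id=503: ✓ → 147
job_id=504: ✓ → 200
job_id=505: ✓ → 67
job_id=506: ✓ → 3
job_id=507: ✓ → 84
job_id=508: ✓ → 193
job_id=509: ✓ → 14
job_id=510: ✓ → 123
cpu_sum2 = 38 + 154 + 206 + 147 + 200 + 67 + 3 + 84 + 193 + 14 + 123 = 1229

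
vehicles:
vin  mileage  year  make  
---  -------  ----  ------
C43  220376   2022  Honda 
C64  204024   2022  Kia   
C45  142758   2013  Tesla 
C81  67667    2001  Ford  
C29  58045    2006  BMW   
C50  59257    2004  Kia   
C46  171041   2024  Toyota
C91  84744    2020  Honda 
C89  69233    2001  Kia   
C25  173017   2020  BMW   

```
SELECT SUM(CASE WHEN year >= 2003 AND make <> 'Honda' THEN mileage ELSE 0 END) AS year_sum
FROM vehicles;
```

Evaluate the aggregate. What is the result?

808142

vin=C43: ✗
vin=C64: ✓ → 204024
vin=C45: ✓ → 142758
vin=C81: ✗
vin=C29: ✓ → 58045
vin=C50: ✓ → 59257
vin=C46: ✓ → 171041
vin=C91: ✗
vin=C89: ✗
vin=C25: ✓ → 173017
year_sum = 204024 + 142758 + 58045 + 59257 + 171041 + 173017 = 808142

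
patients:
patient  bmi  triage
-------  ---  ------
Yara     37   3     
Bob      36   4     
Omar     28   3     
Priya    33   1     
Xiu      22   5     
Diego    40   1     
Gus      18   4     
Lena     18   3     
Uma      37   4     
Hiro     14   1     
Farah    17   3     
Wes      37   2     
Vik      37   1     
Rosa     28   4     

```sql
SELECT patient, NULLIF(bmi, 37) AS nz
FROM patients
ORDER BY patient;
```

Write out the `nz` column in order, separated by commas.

patient=Bob: bmi=36 vs 37: differ → 36
patient=Diego: bmi=40 vs 37: differ → 40
patient=Farah: bmi=17 vs 37: differ → 17
patient=Gus: bmi=18 vs 37: differ → 18
patient=Hiro: bmi=14 vs 37: differ → 14
patient=Lena: bmi=18 vs 37: differ → 18
patient=Omar: bmi=28 vs 37: differ → 28
patient=Priya: bmi=33 vs 37: differ → 33
patient=Rosa: bmi=28 vs 37: differ → 28
patient=Uma: bmi=37 vs 37: equal → NULL
patient=Vik: bmi=37 vs 37: equal → NULL
patient=Wes: bmi=37 vs 37: equal → NULL
patient=Xiu: bmi=22 vs 37: differ → 22
patient=Yara: bmi=37 vs 37: equal → NULL

36, 40, 17, 18, 14, 18, 28, 33, 28, NULL, NULL, NULL, 22, NULL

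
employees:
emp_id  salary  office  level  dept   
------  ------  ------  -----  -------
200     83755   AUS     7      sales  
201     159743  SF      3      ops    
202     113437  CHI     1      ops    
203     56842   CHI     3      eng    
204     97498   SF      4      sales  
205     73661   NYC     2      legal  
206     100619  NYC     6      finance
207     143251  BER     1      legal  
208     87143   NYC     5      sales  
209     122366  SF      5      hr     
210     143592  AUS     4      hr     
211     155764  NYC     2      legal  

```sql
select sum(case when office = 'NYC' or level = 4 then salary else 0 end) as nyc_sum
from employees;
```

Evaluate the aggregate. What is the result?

658277

emp_id=200: ✗
emp_id=201: ✗
emp_id=202: ✗
emp_id=203: ✗
emp_id=204: ✓ → 97498
emp_id=205: ✓ → 73661
emp_id=206: ✓ → 100619
emp_id=207: ✗
emp_id=208: ✓ → 87143
emp_id=209: ✗
emp_id=210: ✓ → 143592
emp_id=211: ✓ → 155764
nyc_sum = 97498 + 73661 + 100619 + 87143 + 143592 + 155764 = 658277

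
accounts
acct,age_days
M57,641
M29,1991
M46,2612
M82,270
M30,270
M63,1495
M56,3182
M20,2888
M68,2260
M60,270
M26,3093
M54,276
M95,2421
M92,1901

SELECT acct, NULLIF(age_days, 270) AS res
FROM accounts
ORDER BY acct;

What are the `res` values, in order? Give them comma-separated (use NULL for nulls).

acct=M20: age_days=2888 vs 270: differ → 2888
acct=M26: age_days=3093 vs 270: differ → 3093
acct=M29: age_days=1991 vs 270: differ → 1991
acct=M30: age_days=270 vs 270: equal → NULL
acct=M46: age_days=2612 vs 270: differ → 2612
acct=M54: age_days=276 vs 270: differ → 276
acct=M56: age_days=3182 vs 270: differ → 3182
acct=M57: age_days=641 vs 270: differ → 641
acct=M60: age_days=270 vs 270: equal → NULL
acct=M63: age_days=1495 vs 270: differ → 1495
acct=M68: age_days=2260 vs 270: differ → 2260
acct=M82: age_days=270 vs 270: equal → NULL
acct=M92: age_days=1901 vs 270: differ → 1901
acct=M95: age_days=2421 vs 270: differ → 2421

2888, 3093, 1991, NULL, 2612, 276, 3182, 641, NULL, 1495, 2260, NULL, 1901, 2421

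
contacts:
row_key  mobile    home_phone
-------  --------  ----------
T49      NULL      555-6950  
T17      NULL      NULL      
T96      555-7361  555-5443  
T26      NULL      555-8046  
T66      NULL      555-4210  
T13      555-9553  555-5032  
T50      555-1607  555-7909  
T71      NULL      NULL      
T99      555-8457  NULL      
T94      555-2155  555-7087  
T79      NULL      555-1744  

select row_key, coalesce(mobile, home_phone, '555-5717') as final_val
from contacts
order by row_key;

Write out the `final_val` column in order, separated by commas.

row_key=T13: mobile=555-9553 → 555-9553
row_key=T17: mobile=NULL, home_phone=NULL, → literal 555-5717 → 555-5717
row_key=T26: mobile=NULL, home_phone=555-8046 → 555-8046
row_key=T49: mobile=NULL, home_phone=555-6950 → 555-6950
row_key=T50: mobile=555-1607 → 555-1607
row_key=T66: mobile=NULL, home_phone=555-4210 → 555-4210
row_key=T71: mobile=NULL, home_phone=NULL, → literal 555-5717 → 555-5717
row_key=T79: mobile=NULL, home_phone=555-1744 → 555-1744
row_key=T94: mobile=555-2155 → 555-2155
row_key=T96: mobile=555-7361 → 555-7361
row_key=T99: mobile=555-8457 → 555-8457

555-9553, 555-5717, 555-8046, 555-6950, 555-1607, 555-4210, 555-5717, 555-1744, 555-2155, 555-7361, 555-8457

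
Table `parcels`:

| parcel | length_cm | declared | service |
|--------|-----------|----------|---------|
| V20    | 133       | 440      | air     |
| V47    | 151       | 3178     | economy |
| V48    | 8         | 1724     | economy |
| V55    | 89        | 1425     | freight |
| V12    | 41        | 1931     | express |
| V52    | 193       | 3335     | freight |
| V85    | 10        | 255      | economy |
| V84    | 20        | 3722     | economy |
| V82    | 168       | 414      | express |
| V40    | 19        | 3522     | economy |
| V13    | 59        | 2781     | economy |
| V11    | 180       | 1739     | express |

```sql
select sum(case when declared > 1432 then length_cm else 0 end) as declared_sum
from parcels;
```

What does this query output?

parcel=V20: ✗
parcel=V47: ✓ → 151
parcel=V48: ✓ → 8
parcel=V55: ✗
parcel=V12: ✓ → 41
parcel=V52: ✓ → 193
parcel=V85: ✗
parcel=V84: ✓ → 20
parcel=V82: ✗
parcel=V40: ✓ → 19
parcel=V13: ✓ → 59
parcel=V11: ✓ → 180
declared_sum = 151 + 8 + 41 + 193 + 20 + 19 + 59 + 180 = 671

671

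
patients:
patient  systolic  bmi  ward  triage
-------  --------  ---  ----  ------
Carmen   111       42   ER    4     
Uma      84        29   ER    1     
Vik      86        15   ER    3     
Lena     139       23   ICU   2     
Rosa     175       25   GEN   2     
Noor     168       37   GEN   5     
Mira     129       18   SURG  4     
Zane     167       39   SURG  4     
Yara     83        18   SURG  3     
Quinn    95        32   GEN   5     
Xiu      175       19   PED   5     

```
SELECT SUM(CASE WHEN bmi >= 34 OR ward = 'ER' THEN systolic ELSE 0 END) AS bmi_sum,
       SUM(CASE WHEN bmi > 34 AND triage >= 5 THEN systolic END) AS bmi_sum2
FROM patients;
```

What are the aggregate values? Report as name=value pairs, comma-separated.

bmi_sum=616, bmi_sum2=168

[bmi_sum: bmi >= 34 OR ward = 'ER']
patient=Carmen: ✓ → 111
patient=Uma: ✓ → 84
patient=Vik: ✓ → 86
patient=Lena: ✗
patient=Rosa: ✗
patient=Noor: ✓ → 168
patient=Mira: ✗
patient=Zane: ✓ → 167
patient=Yara: ✗
patient=Quinn: ✗
patient=Xiu: ✗
bmi_sum = 111 + 84 + 86 + 168 + 167 = 616
—
[bmi_sum2: bmi > 34 AND triage >= 5]
patient=Carmen: ✗
patient=Uma: ✗
patient=Vik: ✗
patient=Lena: ✗
patient=Rosa: ✗
patient=Noor: ✓ → 168
patient=Mira: ✗
patient=Zane: ✗
patient=Yara: ✗
patient=Quinn: ✗
patient=Xiu: ✗
bmi_sum2 = 168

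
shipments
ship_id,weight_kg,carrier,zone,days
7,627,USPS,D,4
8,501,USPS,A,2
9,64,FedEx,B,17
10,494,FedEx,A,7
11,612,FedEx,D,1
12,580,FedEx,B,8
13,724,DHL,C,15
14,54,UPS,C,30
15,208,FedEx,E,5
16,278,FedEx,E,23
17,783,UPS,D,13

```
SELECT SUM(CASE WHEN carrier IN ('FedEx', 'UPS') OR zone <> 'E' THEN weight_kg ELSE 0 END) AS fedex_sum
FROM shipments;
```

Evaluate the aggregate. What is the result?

4925

ship_id=7: ✓ → 627
ship_id=8: ✓ → 501
ship_id=9: ✓ → 64
ship_id=10: ✓ → 494
ship_id=11: ✓ → 612
ship_id=12: ✓ → 580
ship_id=13: ✓ → 724
ship_id=14: ✓ → 54
ship_id=15: ✓ → 208
ship_id=16: ✓ → 278
ship_id=17: ✓ → 783
fedex_sum = 627 + 501 + 64 + 494 + 612 + 580 + 724 + 54 + 208 + 278 + 783 = 4925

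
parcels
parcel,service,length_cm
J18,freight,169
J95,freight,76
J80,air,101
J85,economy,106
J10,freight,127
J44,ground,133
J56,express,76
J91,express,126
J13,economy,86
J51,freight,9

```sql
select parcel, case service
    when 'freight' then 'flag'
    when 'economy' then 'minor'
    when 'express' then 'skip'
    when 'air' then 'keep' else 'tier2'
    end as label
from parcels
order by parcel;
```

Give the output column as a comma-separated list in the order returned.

parcel=J10: service='freight' → flag
parcel=J13: service='economy' → minor
parcel=J18: service='freight' → flag
parcel=J44: ELSE → tier2
parcel=J51: service='freight' → flag
parcel=J56: service='express' → skip
parcel=J80: service='air' → keep
parcel=J85: service='economy' → minor
parcel=J91: service='express' → skip
parcel=J95: service='freight' → flag

flag, minor, flag, tier2, flag, skip, keep, minor, skip, flag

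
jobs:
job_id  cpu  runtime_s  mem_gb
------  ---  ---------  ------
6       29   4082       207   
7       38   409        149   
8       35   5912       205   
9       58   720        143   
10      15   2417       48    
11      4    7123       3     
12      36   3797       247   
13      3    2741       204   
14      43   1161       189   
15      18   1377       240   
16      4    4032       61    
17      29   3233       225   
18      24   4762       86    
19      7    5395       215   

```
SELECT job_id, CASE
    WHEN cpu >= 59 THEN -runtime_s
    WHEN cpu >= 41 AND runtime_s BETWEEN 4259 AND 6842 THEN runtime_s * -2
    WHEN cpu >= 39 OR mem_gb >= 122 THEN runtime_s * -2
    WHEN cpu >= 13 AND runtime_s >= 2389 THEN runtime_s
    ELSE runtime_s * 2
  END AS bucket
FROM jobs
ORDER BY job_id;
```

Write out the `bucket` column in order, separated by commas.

-8164, -818, -11824, -1440, 2417, 14246, -7594, -5482, -2322, -2754, 8064, -6466, 4762, -10790

job_id=6: cpu >= 39 OR mem_gb >= 122 → -8164
job_id=7: cpu >= 39 OR mem_gb >= 122 → -818
job_id=8: cpu >= 39 OR mem_gb >= 122 → -11824
job_id=9: cpu >= 39 OR mem_gb >= 122 → -1440
job_id=10: cpu >= 13 AND runtime_s >= 2389 → 2417
job_id=11: ELSE → 14246
job_id=12: cpu >= 39 OR mem_gb >= 122 → -7594
job_id=13: cpu >= 39 OR mem_gb >= 122 → -5482
job_id=14: cpu >= 39 OR mem_gb >= 122 → -2322
job_id=15: cpu >= 39 OR mem_gb >= 122 → -2754
job_id=16: ELSE → 8064
job_id=17: cpu >= 39 OR mem_gb >= 122 → -6466
job_id=18: cpu >= 13 AND runtime_s >= 2389 → 4762
job_id=19: cpu >= 39 OR mem_gb >= 122 → -10790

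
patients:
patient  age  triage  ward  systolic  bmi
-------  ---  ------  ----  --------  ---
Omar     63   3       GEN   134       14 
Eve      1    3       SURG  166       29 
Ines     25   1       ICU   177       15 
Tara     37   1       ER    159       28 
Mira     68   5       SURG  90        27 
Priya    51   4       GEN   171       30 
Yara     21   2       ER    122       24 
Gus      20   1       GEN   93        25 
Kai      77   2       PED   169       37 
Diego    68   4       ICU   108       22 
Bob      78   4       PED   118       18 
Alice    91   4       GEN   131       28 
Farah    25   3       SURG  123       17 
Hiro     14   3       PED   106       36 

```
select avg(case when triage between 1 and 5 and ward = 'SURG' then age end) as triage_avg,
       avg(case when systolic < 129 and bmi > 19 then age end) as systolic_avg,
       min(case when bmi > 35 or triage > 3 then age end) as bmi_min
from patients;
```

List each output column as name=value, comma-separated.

[triage_avg: triage between 1 and 5 and ward = 'SURG']
patient=Omar: ✗
patient=Eve: ✓ → 1
patient=Ines: ✗
patient=Tara: ✗
patient=Mira: ✓ → 68
patient=Priya: ✗
patient=Yara: ✗
patient=Gus: ✗
patient=Kai: ✗
patient=Diego: ✗
patient=Bob: ✗
patient=Alice: ✗
patient=Farah: ✓ → 25
patient=Hiro: ✗
triage_avg = (1 + 68 + 25) / 3 = 31.3333333333
—
[systolic_avg: systolic < 129 and bmi > 19]
patient=Omar: ✗
patient=Eve: ✗
patient=Ines: ✗
patient=Tara: ✗
patient=Mira: ✓ → 68
patient=Priya: ✗
patient=Yara: ✓ → 21
patient=Gus: ✓ → 20
patient=Kai: ✗
patient=Diego: ✓ → 68
patient=Bob: ✗
patient=Alice: ✗
patient=Farah: ✗
patient=Hiro: ✓ → 14
systolic_avg = (68 + 21 + 20 + 68 + 14) / 5 = 38.2
—
[bmi_min: bmi > 35 or triage > 3]
patient=Omar: ✗
patient=Eve: ✗
patient=Ines: ✗
patient=Tara: ✗
patient=Mira: ✓ → 68
patient=Priya: ✓ → 51
patient=Yara: ✗
patient=Gus: ✗
patient=Kai: ✓ → 77
patient=Diego: ✓ → 68
patient=Bob: ✓ → 78
patient=Alice: ✓ → 91
patient=Farah: ✗
patient=Hiro: ✓ → 14
bmi_min = MIN(68, 51, 77, 68, 78, 91, 14) = 14

triage_avg=31.3333333333, systolic_avg=38.2, bmi_min=14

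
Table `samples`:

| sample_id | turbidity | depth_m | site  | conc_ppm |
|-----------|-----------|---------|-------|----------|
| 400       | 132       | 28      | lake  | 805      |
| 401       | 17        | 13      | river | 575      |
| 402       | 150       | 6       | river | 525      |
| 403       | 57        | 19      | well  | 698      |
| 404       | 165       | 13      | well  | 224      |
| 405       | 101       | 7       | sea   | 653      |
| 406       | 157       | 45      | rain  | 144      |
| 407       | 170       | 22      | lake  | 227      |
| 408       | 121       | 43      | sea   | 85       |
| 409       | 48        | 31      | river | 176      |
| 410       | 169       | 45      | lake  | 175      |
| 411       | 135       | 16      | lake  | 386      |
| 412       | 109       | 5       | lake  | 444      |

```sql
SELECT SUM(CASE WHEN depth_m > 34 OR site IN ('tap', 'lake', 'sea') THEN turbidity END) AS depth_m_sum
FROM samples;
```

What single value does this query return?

sample_id=400: ✓ → 132
sample_id=401: ✗
sample_id=402: ✗
sample_id=403: ✗
sample_id=404: ✗
sample_id=405: ✓ → 101
sample_id=406: ✓ → 157
sample_id=407: ✓ → 170
sample_id=408: ✓ → 121
sample_id=409: ✗
sample_id=410: ✓ → 169
sample_id=411: ✓ → 135
sample_id=412: ✓ → 109
depth_m_sum = 132 + 101 + 157 + 170 + 121 + 169 + 135 + 109 = 1094

1094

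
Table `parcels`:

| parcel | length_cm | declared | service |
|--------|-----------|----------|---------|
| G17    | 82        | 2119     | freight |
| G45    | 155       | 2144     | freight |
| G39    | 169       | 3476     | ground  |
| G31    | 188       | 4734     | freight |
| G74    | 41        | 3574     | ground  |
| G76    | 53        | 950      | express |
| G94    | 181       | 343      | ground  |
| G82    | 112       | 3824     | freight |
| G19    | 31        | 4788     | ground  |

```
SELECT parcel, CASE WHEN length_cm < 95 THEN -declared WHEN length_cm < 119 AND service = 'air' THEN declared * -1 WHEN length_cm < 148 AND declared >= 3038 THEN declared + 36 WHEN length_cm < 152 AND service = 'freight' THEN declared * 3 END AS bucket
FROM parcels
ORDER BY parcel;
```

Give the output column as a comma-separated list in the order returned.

parcel=G17: length_cm < 95 → -2119
parcel=G19: length_cm < 95 → -4788
parcel=G31: (no match → NULL) → NULL
parcel=G39: (no match → NULL) → NULL
parcel=G45: (no match → NULL) → NULL
parcel=G74: length_cm < 95 → -3574
parcel=G76: length_cm < 95 → -950
parcel=G82: length_cm < 148 AND declared >= 3038 → 3860
parcel=G94: (no match → NULL) → NULL

-2119, -4788, NULL, NULL, NULL, -3574, -950, 3860, NULL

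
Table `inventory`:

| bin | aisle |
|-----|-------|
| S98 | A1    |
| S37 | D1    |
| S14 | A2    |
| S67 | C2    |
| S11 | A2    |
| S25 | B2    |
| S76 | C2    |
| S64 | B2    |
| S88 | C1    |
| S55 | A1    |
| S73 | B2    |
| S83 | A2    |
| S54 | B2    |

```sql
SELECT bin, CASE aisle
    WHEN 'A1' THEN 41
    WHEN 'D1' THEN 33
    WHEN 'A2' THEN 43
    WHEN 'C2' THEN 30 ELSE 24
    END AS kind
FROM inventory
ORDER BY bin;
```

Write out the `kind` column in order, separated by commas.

43, 43, 24, 33, 24, 41, 24, 30, 24, 30, 43, 24, 41

bin=S11: aisle='A2' → 43
bin=S14: aisle='A2' → 43
bin=S25: ELSE → 24
bin=S37: aisle='D1' → 33
bin=S54: ELSE → 24
bin=S55: aisle='A1' → 41
bin=S64: ELSE → 24
bin=S67: aisle='C2' → 30
bin=S73: ELSE → 24
bin=S76: aisle='C2' → 30
bin=S83: aisle='A2' → 43
bin=S88: ELSE → 24
bin=S98: aisle='A1' → 41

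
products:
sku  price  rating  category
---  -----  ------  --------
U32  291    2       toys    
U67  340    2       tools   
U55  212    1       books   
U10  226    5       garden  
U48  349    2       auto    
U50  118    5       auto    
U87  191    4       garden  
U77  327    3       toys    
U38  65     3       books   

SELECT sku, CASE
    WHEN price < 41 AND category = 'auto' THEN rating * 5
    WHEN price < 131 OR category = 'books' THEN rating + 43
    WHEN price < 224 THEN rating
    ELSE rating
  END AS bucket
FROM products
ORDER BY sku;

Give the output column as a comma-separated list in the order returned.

sku=U10: ELSE → 5
sku=U32: ELSE → 2
sku=U38: price < 131 OR category = 'books' → 46
sku=U48: ELSE → 2
sku=U50: price < 131 OR category = 'books' → 48
sku=U55: price < 131 OR category = 'books' → 44
sku=U67: ELSE → 2
sku=U77: ELSE → 3
sku=U87: price < 224 → 4

5, 2, 46, 2, 48, 44, 2, 3, 4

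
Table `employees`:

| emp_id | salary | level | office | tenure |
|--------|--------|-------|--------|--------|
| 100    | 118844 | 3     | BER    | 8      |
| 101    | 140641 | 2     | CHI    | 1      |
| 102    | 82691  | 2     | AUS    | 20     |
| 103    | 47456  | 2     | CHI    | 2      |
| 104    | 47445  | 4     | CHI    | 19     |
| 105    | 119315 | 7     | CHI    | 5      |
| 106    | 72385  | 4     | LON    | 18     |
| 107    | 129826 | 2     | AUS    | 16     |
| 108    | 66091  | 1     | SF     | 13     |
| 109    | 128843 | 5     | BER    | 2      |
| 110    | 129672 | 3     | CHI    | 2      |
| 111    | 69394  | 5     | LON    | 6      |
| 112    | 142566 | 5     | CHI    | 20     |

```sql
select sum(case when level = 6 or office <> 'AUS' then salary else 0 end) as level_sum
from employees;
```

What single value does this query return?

emp_id=100: ✓ → 118844
emp_id=101: ✓ → 140641
emp_id=102: ✗
emp_id=103: ✓ → 47456
emp_id=104: ✓ → 47445
emp_id=105: ✓ → 119315
emp_id=106: ✓ → 72385
emp_id=107: ✗
emp_id=108: ✓ → 66091
emp_id=109: ✓ → 128843
emp_id=110: ✓ → 129672
emp_id=111: ✓ → 69394
emp_id=112: ✓ → 142566
level_sum = 118844 + 140641 + 47456 + 47445 + 119315 + 72385 + 66091 + 128843 + 129672 + 69394 + 142566 = 1082652

1082652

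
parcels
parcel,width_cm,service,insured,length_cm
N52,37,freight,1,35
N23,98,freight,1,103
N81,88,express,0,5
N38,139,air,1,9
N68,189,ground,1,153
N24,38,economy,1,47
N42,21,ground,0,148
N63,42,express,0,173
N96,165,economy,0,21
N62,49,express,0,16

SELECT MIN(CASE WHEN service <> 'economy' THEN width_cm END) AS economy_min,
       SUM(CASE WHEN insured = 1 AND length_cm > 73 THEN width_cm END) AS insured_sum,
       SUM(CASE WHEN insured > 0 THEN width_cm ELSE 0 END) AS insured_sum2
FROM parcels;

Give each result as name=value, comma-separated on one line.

[economy_min: service <> 'economy']
parcel=N52: ✓ → 37
parcel=N23: ✓ → 98
parcel=N81: ✓ → 88
parcel=N38: ✓ → 139
parcel=N68: ✓ → 189
parcel=N24: ✗
parcel=N42: ✓ → 21
parcel=N63: ✓ → 42
parcel=N96: ✗
parcel=N62: ✓ → 49
economy_min = MIN(37, 98, 88, 139, 189, 21, 42, 49) = 21
—
[insured_sum: insured = 1 AND length_cm > 73]
parcel=N52: ✗
parcel=N23: ✓ → 98
parcel=N81: ✗
parcel=N38: ✗
parcel=N68: ✓ → 189
parcel=N24: ✗
parcel=N42: ✗
parcel=N63: ✗
parcel=N96: ✗
parcel=N62: ✗
insured_sum = 98 + 189 = 287
—
[insured_sum2: insured > 0]
parcel=N52: ✓ → 37
parcel=N23: ✓ → 98
parcel=N81: ✗
parcel=N38: ✓ → 139
parcel=N68: ✓ → 189
parcel=N24: ✓ → 38
parcel=N42: ✗
parcel=N63: ✗
parcel=N96: ✗
parcel=N62: ✗
insured_sum2 = 37 + 98 + 139 + 189 + 38 = 501

economy_min=21, insured_sum=287, insured_sum2=501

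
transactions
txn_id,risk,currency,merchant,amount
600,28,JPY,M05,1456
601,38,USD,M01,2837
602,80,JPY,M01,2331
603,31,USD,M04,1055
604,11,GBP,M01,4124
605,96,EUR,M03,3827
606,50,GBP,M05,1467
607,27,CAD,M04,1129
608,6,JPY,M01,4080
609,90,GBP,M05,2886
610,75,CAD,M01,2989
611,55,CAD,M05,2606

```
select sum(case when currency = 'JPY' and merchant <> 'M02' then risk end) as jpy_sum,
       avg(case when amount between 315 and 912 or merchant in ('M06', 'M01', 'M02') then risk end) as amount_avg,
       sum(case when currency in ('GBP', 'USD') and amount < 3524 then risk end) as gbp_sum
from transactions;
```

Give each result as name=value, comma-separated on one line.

jpy_sum=114, amount_avg=42, gbp_sum=209

[jpy_sum: currency = 'JPY' and merchant <> 'M02']
txn_id=600: ✓ → 28
txn_id=601: ✗
txn_id=602: ✓ → 80
txn_id=603: ✗
txn_id=604: ✗
txn_id=605: ✗
txn_id=606: ✗
txn_id=607: ✗
txn_id=608: ✓ → 6
txn_id=609: ✗
txn_id=610: ✗
txn_id=611: ✗
jpy_sum = 28 + 80 + 6 = 114
—
[amount_avg: amount between 315 and 912 or merchant in ('M06', 'M01', 'M02')]
txn_id=600: ✗
txn_id=601: ✓ → 38
txn_id=602: ✓ → 80
txn_id=603: ✗
txn_id=604: ✓ → 11
txn_id=605: ✗
txn_id=606: ✗
txn_id=607: ✗
txn_id=608: ✓ → 6
txn_id=609: ✗
txn_id=610: ✓ → 75
txn_id=611: ✗
amount_avg = (38 + 80 + 11 + 6 + 75) / 5 = 42
—
[gbp_sum: currency in ('GBP', 'USD') and amount < 3524]
txn_id=600: ✗
txn_id=601: ✓ → 38
txn_id=602: ✗
txn_id=603: ✓ → 31
txn_id=604: ✗
txn_id=605: ✗
txn_id=606: ✓ → 50
txn_id=607: ✗
txn_id=608: ✗
txn_id=609: ✓ → 90
txn_id=610: ✗
txn_id=611: ✗
gbp_sum = 38 + 31 + 50 + 90 = 209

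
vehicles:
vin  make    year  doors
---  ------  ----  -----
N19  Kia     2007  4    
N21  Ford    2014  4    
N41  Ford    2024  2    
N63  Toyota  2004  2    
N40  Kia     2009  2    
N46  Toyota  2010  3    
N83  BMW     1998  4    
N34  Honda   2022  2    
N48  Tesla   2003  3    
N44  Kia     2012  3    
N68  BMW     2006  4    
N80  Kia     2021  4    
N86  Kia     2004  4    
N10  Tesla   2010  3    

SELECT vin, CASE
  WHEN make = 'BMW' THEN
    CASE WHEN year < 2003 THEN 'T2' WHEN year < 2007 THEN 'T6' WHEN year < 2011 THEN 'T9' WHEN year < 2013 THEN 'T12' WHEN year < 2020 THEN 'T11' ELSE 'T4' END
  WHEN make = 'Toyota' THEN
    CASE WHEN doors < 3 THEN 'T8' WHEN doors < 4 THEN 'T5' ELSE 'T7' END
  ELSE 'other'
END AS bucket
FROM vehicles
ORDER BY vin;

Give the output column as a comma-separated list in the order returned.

vin=N10: make='Tesla' → outer ELSE → other
vin=N19: make='Kia' → outer ELSE → other
vin=N21: make='Ford' → outer ELSE → other
vin=N34: make='Honda' → outer ELSE → other
vin=N40: make='Kia' → outer ELSE → other
vin=N41: make='Ford' → outer ELSE → other
vin=N44: make='Kia' → outer ELSE → other
vin=N46: make='Toyota' → inner[doors < 4] → T5
vin=N48: make='Tesla' → outer ELSE → other
vin=N63: make='Toyota' → inner[doors < 3] → T8
vin=N68: make='BMW' → inner[year < 2007] → T6
vin=N80: make='Kia' → outer ELSE → other
vin=N83: make='BMW' → inner[year < 2003] → T2
vin=N86: make='Kia' → outer ELSE → other

other, other, other, other, other, other, other, T5, other, T8, T6, other, T2, other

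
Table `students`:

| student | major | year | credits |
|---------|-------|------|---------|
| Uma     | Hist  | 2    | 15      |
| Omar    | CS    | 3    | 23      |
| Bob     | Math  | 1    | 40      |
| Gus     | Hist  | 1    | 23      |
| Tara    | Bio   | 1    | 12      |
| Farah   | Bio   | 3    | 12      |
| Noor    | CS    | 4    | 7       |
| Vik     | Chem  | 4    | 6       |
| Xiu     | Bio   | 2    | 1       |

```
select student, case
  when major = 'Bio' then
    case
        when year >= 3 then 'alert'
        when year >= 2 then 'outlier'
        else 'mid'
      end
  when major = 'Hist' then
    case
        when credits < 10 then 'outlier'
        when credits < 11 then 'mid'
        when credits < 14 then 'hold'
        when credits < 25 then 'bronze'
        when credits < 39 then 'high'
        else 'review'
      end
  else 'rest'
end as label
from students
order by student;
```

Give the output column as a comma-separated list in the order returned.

rest, alert, bronze, rest, rest, mid, bronze, rest, outlier

student=Bob: major='Math' → outer ELSE → rest
student=Farah: major='Bio' → inner[year >= 3] → alert
student=Gus: major='Hist' → inner[credits < 25] → bronze
student=Noor: major='CS' → outer ELSE → rest
student=Omar: major='CS' → outer ELSE → rest
student=Tara: major='Bio' → inner[ELSE] → mid
student=Uma: major='Hist' → inner[credits < 25] → bronze
student=Vik: major='Chem' → outer ELSE → rest
student=Xiu: major='Bio' → inner[year >= 2] → outlier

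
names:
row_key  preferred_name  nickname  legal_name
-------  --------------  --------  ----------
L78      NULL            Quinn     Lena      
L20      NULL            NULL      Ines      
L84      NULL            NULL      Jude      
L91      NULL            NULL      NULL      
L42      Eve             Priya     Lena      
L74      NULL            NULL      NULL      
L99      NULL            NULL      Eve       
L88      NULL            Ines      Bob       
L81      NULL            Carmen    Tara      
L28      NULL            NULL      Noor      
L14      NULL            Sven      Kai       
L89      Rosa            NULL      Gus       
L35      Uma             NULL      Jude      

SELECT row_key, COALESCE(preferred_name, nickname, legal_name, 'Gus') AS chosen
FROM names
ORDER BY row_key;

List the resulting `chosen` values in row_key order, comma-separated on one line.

row_key=L14: preferred_name=NULL, nickname=Sven → Sven
row_key=L20: preferred_name=NULL, nickname=NULL, legal_name=Ines → Ines
row_key=L28: preferred_name=NULL, nickname=NULL, legal_name=Noor → Noor
row_key=L35: preferred_name=Uma → Uma
row_key=L42: preferred_name=Eve → Eve
row_key=L74: preferred_name=NULL, nickname=NULL, legal_name=NULL, → literal Gus → Gus
row_key=L78: preferred_name=NULL, nickname=Quinn → Quinn
row_key=L81: preferred_name=NULL, nickname=Carmen → Carmen
row_key=L84: preferred_name=NULL, nickname=NULL, legal_name=Jude → Jude
row_key=L88: preferred_name=NULL, nickname=Ines → Ines
row_key=L89: preferred_name=Rosa → Rosa
row_key=L91: preferred_name=NULL, nickname=NULL, legal_name=NULL, → literal Gus → Gus
row_key=L99: preferred_name=NULL, nickname=NULL, legal_name=Eve → Eve

Sven, Ines, Noor, Uma, Eve, Gus, Quinn, Carmen, Jude, Ines, Rosa, Gus, Eve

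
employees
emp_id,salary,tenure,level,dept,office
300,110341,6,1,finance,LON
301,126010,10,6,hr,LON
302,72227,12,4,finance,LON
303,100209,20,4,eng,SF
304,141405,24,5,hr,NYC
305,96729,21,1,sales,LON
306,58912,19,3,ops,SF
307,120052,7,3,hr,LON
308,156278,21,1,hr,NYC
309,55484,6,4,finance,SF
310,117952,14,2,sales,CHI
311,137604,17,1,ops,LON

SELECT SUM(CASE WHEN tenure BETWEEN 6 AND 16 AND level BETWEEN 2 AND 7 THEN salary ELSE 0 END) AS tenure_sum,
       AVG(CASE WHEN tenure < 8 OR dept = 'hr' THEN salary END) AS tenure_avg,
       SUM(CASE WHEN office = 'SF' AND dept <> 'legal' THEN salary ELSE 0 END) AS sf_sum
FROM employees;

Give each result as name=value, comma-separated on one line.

tenure_sum=491725, tenure_avg=118261.6666666667, sf_sum=214605

[tenure_sum: tenure BETWEEN 6 AND 16 AND level BETWEEN 2 AND 7]
emp_id=300: ✗
emp_id=301: ✓ → 126010
emp_id=302: ✓ → 72227
emp_id=303: ✗
emp_id=304: ✗
emp_id=305: ✗
emp_id=306: ✗
emp_id=307: ✓ → 120052
emp_id=308: ✗
emp_id=309: ✓ → 55484
emp_id=310: ✓ → 117952
emp_id=311: ✗
tenure_sum = 126010 + 72227 + 120052 + 55484 + 117952 = 491725
—
[tenure_avg: tenure < 8 OR dept = 'hr']
emp_id=300: ✓ → 110341
emp_id=301: ✓ → 126010
emp_id=302: ✗
emp_id=303: ✗
emp_id=304: ✓ → 141405
emp_id=305: ✗
emp_id=306: ✗
emp_id=307: ✓ → 120052
emp_id=308: ✓ → 156278
emp_id=309: ✓ → 55484
emp_id=310: ✗
emp_id=311: ✗
tenure_avg = (110341 + 126010 + 141405 + 120052 + 156278 + 55484) / 6 = 118261.6666666667
—
[sf_sum: office = 'SF' AND dept <> 'legal']
emp_id=300: ✗
emp_id=301: ✗
emp_id=302: ✗
emp_id=303: ✓ → 100209
emp_id=304: ✗
emp_id=305: ✗
emp_id=306: ✓ → 58912
emp_id=307: ✗
emp_id=308: ✗
emp_id=309: ✓ → 55484
emp_id=310: ✗
emp_id=311: ✗
sf_sum = 100209 + 58912 + 55484 = 214605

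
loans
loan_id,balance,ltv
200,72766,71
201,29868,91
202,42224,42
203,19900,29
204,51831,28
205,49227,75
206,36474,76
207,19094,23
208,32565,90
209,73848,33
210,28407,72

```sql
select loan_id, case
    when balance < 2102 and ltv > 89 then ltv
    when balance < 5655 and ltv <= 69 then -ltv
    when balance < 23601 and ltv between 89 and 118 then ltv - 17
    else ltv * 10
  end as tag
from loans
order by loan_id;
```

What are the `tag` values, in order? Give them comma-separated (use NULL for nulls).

loan_id=200: ELSE → 710
loan_id=201: ELSE → 910
loan_id=202: ELSE → 420
loan_id=203: ELSE → 290
loan_id=204: ELSE → 280
loan_id=205: ELSE → 750
loan_id=206: ELSE → 760
loan_id=207: ELSE → 230
loan_id=208: ELSE → 900
loan_id=209: ELSE → 330
loan_id=210: ELSE → 720

710, 910, 420, 290, 280, 750, 760, 230, 900, 330, 720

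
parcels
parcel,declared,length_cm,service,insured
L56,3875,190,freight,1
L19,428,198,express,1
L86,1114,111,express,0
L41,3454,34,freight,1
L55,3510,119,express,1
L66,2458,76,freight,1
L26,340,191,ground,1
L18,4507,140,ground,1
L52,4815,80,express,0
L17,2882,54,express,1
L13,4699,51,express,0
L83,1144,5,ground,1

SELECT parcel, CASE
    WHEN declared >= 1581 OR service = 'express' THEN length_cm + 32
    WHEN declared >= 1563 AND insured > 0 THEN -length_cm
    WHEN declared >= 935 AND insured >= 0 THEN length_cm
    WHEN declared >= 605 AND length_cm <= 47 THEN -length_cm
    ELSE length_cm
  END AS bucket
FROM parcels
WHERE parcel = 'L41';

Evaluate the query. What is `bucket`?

66

parcel = L41: declared=3454, length_cm=34, service=freight, insured=1.
declared >= 1581 OR service = 'express' → true → 66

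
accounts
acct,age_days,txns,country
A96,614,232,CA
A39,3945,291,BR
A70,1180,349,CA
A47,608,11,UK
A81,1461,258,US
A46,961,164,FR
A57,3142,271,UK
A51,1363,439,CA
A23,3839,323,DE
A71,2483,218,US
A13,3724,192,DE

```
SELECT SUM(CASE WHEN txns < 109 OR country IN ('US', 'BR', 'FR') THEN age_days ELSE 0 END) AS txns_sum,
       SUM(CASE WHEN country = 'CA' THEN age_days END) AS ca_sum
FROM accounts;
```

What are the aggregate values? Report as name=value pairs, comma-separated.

[txns_sum: txns < 109 OR country IN ('US', 'BR', 'FR')]
acct=A96: ✗
acct=A39: ✓ → 3945
acct=A70: ✗
acct=A47: ✓ → 608
acct=A81: ✓ → 1461
acct=A46: ✓ → 961
acct=A57: ✗
acct=A51: ✗
acct=A23: ✗
acct=A71: ✓ → 2483
acct=A13: ✗
txns_sum = 3945 + 608 + 1461 + 961 + 2483 = 9458
—
[ca_sum: country = 'CA']
acct=A96: ✓ → 614
acct=A39: ✗
acct=A70: ✓ → 1180
acct=A47: ✗
acct=A81: ✗
acct=A46: ✗
acct=A57: ✗
acct=A51: ✓ → 1363
acct=A23: ✗
acct=A71: ✗
acct=A13: ✗
ca_sum = 614 + 1180 + 1363 = 3157

txns_sum=9458, ca_sum=3157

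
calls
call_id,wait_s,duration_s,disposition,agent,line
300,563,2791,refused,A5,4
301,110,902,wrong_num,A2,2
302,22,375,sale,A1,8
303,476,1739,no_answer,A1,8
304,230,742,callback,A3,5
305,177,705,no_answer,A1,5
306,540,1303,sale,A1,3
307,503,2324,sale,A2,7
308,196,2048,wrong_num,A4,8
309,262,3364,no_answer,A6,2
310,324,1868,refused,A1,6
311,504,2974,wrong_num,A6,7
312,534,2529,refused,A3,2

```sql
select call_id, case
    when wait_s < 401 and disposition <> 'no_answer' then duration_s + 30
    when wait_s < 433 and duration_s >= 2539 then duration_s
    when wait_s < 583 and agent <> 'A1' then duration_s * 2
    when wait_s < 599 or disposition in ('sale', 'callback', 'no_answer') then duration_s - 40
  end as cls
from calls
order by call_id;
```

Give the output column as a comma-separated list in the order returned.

5582, 932, 405, 1699, 772, 665, 1263, 4648, 2078, 3364, 1898, 5948, 5058

call_id=300: wait_s < 583 and agent <> 'A1' → 5582
call_id=301: wait_s < 401 and disposition <> 'no_answer' → 932
call_id=302: wait_s < 401 and disposition <> 'no_answer' → 405
call_id=303: wait_s < 599 or disposition in ('sale', 'callback', 'no_answer') → 1699
call_id=304: wait_s < 401 and disposition <> 'no_answer' → 772
call_id=305: wait_s < 599 or disposition in ('sale', 'callback', 'no_answer') → 665
call_id=306: wait_s < 599 or disposition in ('sale', 'callback', 'no_answer') → 1263
call_id=307: wait_s < 583 and agent <> 'A1' → 4648
call_id=308: wait_s < 401 and disposition <> 'no_answer' → 2078
call_id=309: wait_s < 433 and duration_s >= 2539 → 3364
call_id=310: wait_s < 401 and disposition <> 'no_answer' → 1898
call_id=311: wait_s < 583 and agent <> 'A1' → 5948
call_id=312: wait_s < 583 and agent <> 'A1' → 5058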